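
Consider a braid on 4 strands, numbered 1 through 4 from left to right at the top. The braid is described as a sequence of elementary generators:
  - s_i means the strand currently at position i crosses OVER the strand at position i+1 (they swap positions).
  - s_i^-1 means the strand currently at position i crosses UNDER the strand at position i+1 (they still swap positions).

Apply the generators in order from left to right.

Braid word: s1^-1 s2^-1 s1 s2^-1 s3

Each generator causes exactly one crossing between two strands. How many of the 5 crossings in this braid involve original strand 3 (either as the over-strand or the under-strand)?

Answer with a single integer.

Answer: 2

Derivation:
Gen 1: crossing 1x2. Involves strand 3? no. Count so far: 0
Gen 2: crossing 1x3. Involves strand 3? yes. Count so far: 1
Gen 3: crossing 2x3. Involves strand 3? yes. Count so far: 2
Gen 4: crossing 2x1. Involves strand 3? no. Count so far: 2
Gen 5: crossing 2x4. Involves strand 3? no. Count so far: 2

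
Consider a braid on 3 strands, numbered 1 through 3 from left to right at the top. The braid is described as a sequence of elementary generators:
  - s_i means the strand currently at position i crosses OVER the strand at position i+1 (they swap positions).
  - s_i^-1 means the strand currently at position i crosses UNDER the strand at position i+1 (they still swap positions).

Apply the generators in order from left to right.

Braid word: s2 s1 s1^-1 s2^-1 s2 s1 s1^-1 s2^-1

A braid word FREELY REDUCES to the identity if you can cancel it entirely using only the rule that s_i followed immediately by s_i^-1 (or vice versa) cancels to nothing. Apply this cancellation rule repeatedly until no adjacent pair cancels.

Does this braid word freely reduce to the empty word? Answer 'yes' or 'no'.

Answer: yes

Derivation:
Gen 1 (s2): push. Stack: [s2]
Gen 2 (s1): push. Stack: [s2 s1]
Gen 3 (s1^-1): cancels prior s1. Stack: [s2]
Gen 4 (s2^-1): cancels prior s2. Stack: []
Gen 5 (s2): push. Stack: [s2]
Gen 6 (s1): push. Stack: [s2 s1]
Gen 7 (s1^-1): cancels prior s1. Stack: [s2]
Gen 8 (s2^-1): cancels prior s2. Stack: []
Reduced word: (empty)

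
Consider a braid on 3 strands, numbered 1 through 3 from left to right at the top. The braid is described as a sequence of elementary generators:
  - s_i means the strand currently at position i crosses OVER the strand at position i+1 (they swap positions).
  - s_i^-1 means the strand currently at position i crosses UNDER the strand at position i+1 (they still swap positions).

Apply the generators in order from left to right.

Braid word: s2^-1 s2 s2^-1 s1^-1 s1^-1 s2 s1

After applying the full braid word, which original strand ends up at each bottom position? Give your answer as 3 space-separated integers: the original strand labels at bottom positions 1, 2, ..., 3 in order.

Answer: 2 1 3

Derivation:
Gen 1 (s2^-1): strand 2 crosses under strand 3. Perm now: [1 3 2]
Gen 2 (s2): strand 3 crosses over strand 2. Perm now: [1 2 3]
Gen 3 (s2^-1): strand 2 crosses under strand 3. Perm now: [1 3 2]
Gen 4 (s1^-1): strand 1 crosses under strand 3. Perm now: [3 1 2]
Gen 5 (s1^-1): strand 3 crosses under strand 1. Perm now: [1 3 2]
Gen 6 (s2): strand 3 crosses over strand 2. Perm now: [1 2 3]
Gen 7 (s1): strand 1 crosses over strand 2. Perm now: [2 1 3]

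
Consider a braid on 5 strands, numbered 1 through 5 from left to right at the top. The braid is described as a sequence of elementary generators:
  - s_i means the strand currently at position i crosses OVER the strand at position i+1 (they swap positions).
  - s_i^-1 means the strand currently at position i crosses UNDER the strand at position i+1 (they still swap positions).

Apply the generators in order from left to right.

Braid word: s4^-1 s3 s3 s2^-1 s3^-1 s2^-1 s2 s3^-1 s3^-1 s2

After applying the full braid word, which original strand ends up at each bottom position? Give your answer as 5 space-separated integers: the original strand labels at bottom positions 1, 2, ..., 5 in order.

Gen 1 (s4^-1): strand 4 crosses under strand 5. Perm now: [1 2 3 5 4]
Gen 2 (s3): strand 3 crosses over strand 5. Perm now: [1 2 5 3 4]
Gen 3 (s3): strand 5 crosses over strand 3. Perm now: [1 2 3 5 4]
Gen 4 (s2^-1): strand 2 crosses under strand 3. Perm now: [1 3 2 5 4]
Gen 5 (s3^-1): strand 2 crosses under strand 5. Perm now: [1 3 5 2 4]
Gen 6 (s2^-1): strand 3 crosses under strand 5. Perm now: [1 5 3 2 4]
Gen 7 (s2): strand 5 crosses over strand 3. Perm now: [1 3 5 2 4]
Gen 8 (s3^-1): strand 5 crosses under strand 2. Perm now: [1 3 2 5 4]
Gen 9 (s3^-1): strand 2 crosses under strand 5. Perm now: [1 3 5 2 4]
Gen 10 (s2): strand 3 crosses over strand 5. Perm now: [1 5 3 2 4]

Answer: 1 5 3 2 4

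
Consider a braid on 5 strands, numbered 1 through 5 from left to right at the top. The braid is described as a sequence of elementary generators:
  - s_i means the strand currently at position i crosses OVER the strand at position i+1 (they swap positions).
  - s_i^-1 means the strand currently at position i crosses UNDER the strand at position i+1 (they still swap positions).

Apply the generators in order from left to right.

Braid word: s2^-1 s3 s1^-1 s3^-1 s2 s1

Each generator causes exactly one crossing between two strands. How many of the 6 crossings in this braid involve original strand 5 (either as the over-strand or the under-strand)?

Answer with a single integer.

Answer: 0

Derivation:
Gen 1: crossing 2x3. Involves strand 5? no. Count so far: 0
Gen 2: crossing 2x4. Involves strand 5? no. Count so far: 0
Gen 3: crossing 1x3. Involves strand 5? no. Count so far: 0
Gen 4: crossing 4x2. Involves strand 5? no. Count so far: 0
Gen 5: crossing 1x2. Involves strand 5? no. Count so far: 0
Gen 6: crossing 3x2. Involves strand 5? no. Count so far: 0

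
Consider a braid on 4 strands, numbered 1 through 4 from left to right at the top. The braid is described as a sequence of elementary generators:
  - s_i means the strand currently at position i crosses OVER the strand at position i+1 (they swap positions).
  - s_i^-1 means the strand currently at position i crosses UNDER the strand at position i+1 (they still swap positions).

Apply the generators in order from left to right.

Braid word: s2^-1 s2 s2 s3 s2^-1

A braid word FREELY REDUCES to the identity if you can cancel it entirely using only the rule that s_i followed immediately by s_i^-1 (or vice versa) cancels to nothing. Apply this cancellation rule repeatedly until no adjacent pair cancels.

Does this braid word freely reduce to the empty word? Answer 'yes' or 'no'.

Gen 1 (s2^-1): push. Stack: [s2^-1]
Gen 2 (s2): cancels prior s2^-1. Stack: []
Gen 3 (s2): push. Stack: [s2]
Gen 4 (s3): push. Stack: [s2 s3]
Gen 5 (s2^-1): push. Stack: [s2 s3 s2^-1]
Reduced word: s2 s3 s2^-1

Answer: no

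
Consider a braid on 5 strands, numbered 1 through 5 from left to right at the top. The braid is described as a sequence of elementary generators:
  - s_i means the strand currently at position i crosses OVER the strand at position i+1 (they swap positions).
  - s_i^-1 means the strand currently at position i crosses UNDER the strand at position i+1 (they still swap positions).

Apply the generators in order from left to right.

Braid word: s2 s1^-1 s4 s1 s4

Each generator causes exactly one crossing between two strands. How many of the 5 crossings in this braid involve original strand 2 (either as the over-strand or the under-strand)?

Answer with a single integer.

Answer: 1

Derivation:
Gen 1: crossing 2x3. Involves strand 2? yes. Count so far: 1
Gen 2: crossing 1x3. Involves strand 2? no. Count so far: 1
Gen 3: crossing 4x5. Involves strand 2? no. Count so far: 1
Gen 4: crossing 3x1. Involves strand 2? no. Count so far: 1
Gen 5: crossing 5x4. Involves strand 2? no. Count so far: 1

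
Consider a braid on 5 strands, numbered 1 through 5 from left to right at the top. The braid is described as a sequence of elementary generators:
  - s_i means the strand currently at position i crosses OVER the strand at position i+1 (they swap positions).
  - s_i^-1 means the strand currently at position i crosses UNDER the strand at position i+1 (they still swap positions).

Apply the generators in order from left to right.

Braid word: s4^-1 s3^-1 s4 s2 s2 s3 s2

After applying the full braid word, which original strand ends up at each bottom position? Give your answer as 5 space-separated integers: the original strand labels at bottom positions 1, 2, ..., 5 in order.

Answer: 1 4 2 5 3

Derivation:
Gen 1 (s4^-1): strand 4 crosses under strand 5. Perm now: [1 2 3 5 4]
Gen 2 (s3^-1): strand 3 crosses under strand 5. Perm now: [1 2 5 3 4]
Gen 3 (s4): strand 3 crosses over strand 4. Perm now: [1 2 5 4 3]
Gen 4 (s2): strand 2 crosses over strand 5. Perm now: [1 5 2 4 3]
Gen 5 (s2): strand 5 crosses over strand 2. Perm now: [1 2 5 4 3]
Gen 6 (s3): strand 5 crosses over strand 4. Perm now: [1 2 4 5 3]
Gen 7 (s2): strand 2 crosses over strand 4. Perm now: [1 4 2 5 3]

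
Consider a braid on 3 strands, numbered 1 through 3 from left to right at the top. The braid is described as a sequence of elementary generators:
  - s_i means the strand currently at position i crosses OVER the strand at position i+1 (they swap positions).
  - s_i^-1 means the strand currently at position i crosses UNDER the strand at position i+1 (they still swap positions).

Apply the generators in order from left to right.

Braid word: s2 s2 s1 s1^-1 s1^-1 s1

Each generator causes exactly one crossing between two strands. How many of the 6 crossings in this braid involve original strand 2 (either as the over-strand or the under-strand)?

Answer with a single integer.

Gen 1: crossing 2x3. Involves strand 2? yes. Count so far: 1
Gen 2: crossing 3x2. Involves strand 2? yes. Count so far: 2
Gen 3: crossing 1x2. Involves strand 2? yes. Count so far: 3
Gen 4: crossing 2x1. Involves strand 2? yes. Count so far: 4
Gen 5: crossing 1x2. Involves strand 2? yes. Count so far: 5
Gen 6: crossing 2x1. Involves strand 2? yes. Count so far: 6

Answer: 6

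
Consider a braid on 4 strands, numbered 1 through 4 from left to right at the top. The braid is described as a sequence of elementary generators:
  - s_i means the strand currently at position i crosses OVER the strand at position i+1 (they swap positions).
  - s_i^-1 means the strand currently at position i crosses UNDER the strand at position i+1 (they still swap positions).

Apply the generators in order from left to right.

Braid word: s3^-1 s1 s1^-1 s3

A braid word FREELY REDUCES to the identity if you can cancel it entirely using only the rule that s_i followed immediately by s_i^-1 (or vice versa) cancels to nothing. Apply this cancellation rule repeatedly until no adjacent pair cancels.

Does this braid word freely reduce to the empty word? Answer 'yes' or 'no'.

Answer: yes

Derivation:
Gen 1 (s3^-1): push. Stack: [s3^-1]
Gen 2 (s1): push. Stack: [s3^-1 s1]
Gen 3 (s1^-1): cancels prior s1. Stack: [s3^-1]
Gen 4 (s3): cancels prior s3^-1. Stack: []
Reduced word: (empty)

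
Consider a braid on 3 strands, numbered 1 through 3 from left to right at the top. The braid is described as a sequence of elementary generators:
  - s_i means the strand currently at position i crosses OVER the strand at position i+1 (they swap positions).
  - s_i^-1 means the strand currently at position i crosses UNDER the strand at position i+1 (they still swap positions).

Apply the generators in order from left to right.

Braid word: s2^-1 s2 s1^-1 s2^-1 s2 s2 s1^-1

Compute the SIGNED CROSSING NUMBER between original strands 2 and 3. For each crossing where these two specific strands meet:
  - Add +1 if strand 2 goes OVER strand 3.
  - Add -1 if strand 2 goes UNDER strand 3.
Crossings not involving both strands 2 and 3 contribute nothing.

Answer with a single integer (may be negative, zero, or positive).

Answer: -3

Derivation:
Gen 1: 2 under 3. Both 2&3? yes. Contrib: -1. Sum: -1
Gen 2: 3 over 2. Both 2&3? yes. Contrib: -1. Sum: -2
Gen 3: crossing 1x2. Both 2&3? no. Sum: -2
Gen 4: crossing 1x3. Both 2&3? no. Sum: -2
Gen 5: crossing 3x1. Both 2&3? no. Sum: -2
Gen 6: crossing 1x3. Both 2&3? no. Sum: -2
Gen 7: 2 under 3. Both 2&3? yes. Contrib: -1. Sum: -3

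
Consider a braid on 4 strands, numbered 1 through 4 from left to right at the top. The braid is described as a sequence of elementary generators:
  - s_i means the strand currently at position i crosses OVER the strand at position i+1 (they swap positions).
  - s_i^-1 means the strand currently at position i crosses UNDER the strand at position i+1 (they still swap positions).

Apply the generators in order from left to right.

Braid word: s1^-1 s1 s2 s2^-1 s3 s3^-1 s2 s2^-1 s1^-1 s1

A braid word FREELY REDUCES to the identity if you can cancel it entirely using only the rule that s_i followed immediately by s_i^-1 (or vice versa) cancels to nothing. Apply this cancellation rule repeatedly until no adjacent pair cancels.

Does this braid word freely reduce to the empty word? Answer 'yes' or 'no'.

Gen 1 (s1^-1): push. Stack: [s1^-1]
Gen 2 (s1): cancels prior s1^-1. Stack: []
Gen 3 (s2): push. Stack: [s2]
Gen 4 (s2^-1): cancels prior s2. Stack: []
Gen 5 (s3): push. Stack: [s3]
Gen 6 (s3^-1): cancels prior s3. Stack: []
Gen 7 (s2): push. Stack: [s2]
Gen 8 (s2^-1): cancels prior s2. Stack: []
Gen 9 (s1^-1): push. Stack: [s1^-1]
Gen 10 (s1): cancels prior s1^-1. Stack: []
Reduced word: (empty)

Answer: yes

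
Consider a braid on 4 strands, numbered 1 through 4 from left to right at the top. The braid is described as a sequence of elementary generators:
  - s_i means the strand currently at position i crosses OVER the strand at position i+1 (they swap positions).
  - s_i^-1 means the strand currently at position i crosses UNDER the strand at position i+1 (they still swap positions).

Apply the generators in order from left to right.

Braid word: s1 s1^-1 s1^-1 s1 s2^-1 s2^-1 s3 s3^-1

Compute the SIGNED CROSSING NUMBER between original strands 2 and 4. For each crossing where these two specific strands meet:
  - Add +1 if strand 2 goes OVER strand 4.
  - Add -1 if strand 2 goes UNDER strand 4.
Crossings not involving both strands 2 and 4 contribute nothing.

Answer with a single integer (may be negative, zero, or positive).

Answer: 0

Derivation:
Gen 1: crossing 1x2. Both 2&4? no. Sum: 0
Gen 2: crossing 2x1. Both 2&4? no. Sum: 0
Gen 3: crossing 1x2. Both 2&4? no. Sum: 0
Gen 4: crossing 2x1. Both 2&4? no. Sum: 0
Gen 5: crossing 2x3. Both 2&4? no. Sum: 0
Gen 6: crossing 3x2. Both 2&4? no. Sum: 0
Gen 7: crossing 3x4. Both 2&4? no. Sum: 0
Gen 8: crossing 4x3. Both 2&4? no. Sum: 0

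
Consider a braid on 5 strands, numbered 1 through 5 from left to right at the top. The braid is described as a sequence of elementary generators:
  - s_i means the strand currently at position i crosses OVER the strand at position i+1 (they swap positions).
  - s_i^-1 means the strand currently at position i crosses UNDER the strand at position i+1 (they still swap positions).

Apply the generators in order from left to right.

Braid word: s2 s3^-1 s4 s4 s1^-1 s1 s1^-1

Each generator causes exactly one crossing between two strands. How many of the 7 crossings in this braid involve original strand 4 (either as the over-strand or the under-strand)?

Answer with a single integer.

Gen 1: crossing 2x3. Involves strand 4? no. Count so far: 0
Gen 2: crossing 2x4. Involves strand 4? yes. Count so far: 1
Gen 3: crossing 2x5. Involves strand 4? no. Count so far: 1
Gen 4: crossing 5x2. Involves strand 4? no. Count so far: 1
Gen 5: crossing 1x3. Involves strand 4? no. Count so far: 1
Gen 6: crossing 3x1. Involves strand 4? no. Count so far: 1
Gen 7: crossing 1x3. Involves strand 4? no. Count so far: 1

Answer: 1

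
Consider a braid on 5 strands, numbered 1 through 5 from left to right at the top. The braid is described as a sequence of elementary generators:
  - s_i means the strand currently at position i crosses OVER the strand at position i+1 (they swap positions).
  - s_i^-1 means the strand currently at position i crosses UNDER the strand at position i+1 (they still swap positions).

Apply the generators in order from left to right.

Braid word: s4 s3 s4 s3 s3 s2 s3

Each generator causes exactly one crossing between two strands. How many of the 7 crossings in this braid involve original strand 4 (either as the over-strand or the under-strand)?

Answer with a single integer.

Gen 1: crossing 4x5. Involves strand 4? yes. Count so far: 1
Gen 2: crossing 3x5. Involves strand 4? no. Count so far: 1
Gen 3: crossing 3x4. Involves strand 4? yes. Count so far: 2
Gen 4: crossing 5x4. Involves strand 4? yes. Count so far: 3
Gen 5: crossing 4x5. Involves strand 4? yes. Count so far: 4
Gen 6: crossing 2x5. Involves strand 4? no. Count so far: 4
Gen 7: crossing 2x4. Involves strand 4? yes. Count so far: 5

Answer: 5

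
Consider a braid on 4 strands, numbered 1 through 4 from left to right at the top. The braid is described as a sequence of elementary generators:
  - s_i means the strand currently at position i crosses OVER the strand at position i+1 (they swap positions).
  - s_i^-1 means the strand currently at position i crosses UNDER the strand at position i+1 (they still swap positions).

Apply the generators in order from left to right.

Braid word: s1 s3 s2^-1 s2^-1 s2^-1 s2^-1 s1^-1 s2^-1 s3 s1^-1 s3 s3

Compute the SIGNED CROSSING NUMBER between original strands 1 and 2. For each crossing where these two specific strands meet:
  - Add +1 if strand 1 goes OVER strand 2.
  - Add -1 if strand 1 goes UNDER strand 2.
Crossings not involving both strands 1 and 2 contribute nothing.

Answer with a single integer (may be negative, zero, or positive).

Answer: 2

Derivation:
Gen 1: 1 over 2. Both 1&2? yes. Contrib: +1. Sum: 1
Gen 2: crossing 3x4. Both 1&2? no. Sum: 1
Gen 3: crossing 1x4. Both 1&2? no. Sum: 1
Gen 4: crossing 4x1. Both 1&2? no. Sum: 1
Gen 5: crossing 1x4. Both 1&2? no. Sum: 1
Gen 6: crossing 4x1. Both 1&2? no. Sum: 1
Gen 7: 2 under 1. Both 1&2? yes. Contrib: +1. Sum: 2
Gen 8: crossing 2x4. Both 1&2? no. Sum: 2
Gen 9: crossing 2x3. Both 1&2? no. Sum: 2
Gen 10: crossing 1x4. Both 1&2? no. Sum: 2
Gen 11: crossing 3x2. Both 1&2? no. Sum: 2
Gen 12: crossing 2x3. Both 1&2? no. Sum: 2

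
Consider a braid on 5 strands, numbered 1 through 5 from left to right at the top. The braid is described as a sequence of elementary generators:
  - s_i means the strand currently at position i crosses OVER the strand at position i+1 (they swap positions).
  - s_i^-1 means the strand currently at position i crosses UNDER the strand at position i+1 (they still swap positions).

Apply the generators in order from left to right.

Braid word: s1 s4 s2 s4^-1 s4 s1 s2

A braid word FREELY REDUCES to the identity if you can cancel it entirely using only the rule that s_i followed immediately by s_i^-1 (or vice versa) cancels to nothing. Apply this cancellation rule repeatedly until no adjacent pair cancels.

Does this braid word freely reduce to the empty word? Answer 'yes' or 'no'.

Answer: no

Derivation:
Gen 1 (s1): push. Stack: [s1]
Gen 2 (s4): push. Stack: [s1 s4]
Gen 3 (s2): push. Stack: [s1 s4 s2]
Gen 4 (s4^-1): push. Stack: [s1 s4 s2 s4^-1]
Gen 5 (s4): cancels prior s4^-1. Stack: [s1 s4 s2]
Gen 6 (s1): push. Stack: [s1 s4 s2 s1]
Gen 7 (s2): push. Stack: [s1 s4 s2 s1 s2]
Reduced word: s1 s4 s2 s1 s2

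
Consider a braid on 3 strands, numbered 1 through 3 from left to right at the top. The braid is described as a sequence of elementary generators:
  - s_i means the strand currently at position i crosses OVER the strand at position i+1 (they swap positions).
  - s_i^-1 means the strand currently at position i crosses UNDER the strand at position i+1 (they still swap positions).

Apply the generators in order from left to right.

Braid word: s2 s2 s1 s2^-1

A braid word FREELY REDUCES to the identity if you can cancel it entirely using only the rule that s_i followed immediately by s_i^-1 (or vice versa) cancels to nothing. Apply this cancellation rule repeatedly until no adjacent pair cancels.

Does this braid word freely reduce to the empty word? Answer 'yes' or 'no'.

Answer: no

Derivation:
Gen 1 (s2): push. Stack: [s2]
Gen 2 (s2): push. Stack: [s2 s2]
Gen 3 (s1): push. Stack: [s2 s2 s1]
Gen 4 (s2^-1): push. Stack: [s2 s2 s1 s2^-1]
Reduced word: s2 s2 s1 s2^-1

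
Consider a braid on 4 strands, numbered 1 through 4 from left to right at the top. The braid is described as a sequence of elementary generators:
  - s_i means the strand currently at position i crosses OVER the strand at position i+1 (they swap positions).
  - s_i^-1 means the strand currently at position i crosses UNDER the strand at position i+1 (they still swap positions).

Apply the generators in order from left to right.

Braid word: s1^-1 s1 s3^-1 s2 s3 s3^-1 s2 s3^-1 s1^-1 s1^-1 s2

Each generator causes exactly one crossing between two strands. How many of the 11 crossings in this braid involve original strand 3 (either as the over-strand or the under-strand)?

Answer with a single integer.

Answer: 5

Derivation:
Gen 1: crossing 1x2. Involves strand 3? no. Count so far: 0
Gen 2: crossing 2x1. Involves strand 3? no. Count so far: 0
Gen 3: crossing 3x4. Involves strand 3? yes. Count so far: 1
Gen 4: crossing 2x4. Involves strand 3? no. Count so far: 1
Gen 5: crossing 2x3. Involves strand 3? yes. Count so far: 2
Gen 6: crossing 3x2. Involves strand 3? yes. Count so far: 3
Gen 7: crossing 4x2. Involves strand 3? no. Count so far: 3
Gen 8: crossing 4x3. Involves strand 3? yes. Count so far: 4
Gen 9: crossing 1x2. Involves strand 3? no. Count so far: 4
Gen 10: crossing 2x1. Involves strand 3? no. Count so far: 4
Gen 11: crossing 2x3. Involves strand 3? yes. Count so far: 5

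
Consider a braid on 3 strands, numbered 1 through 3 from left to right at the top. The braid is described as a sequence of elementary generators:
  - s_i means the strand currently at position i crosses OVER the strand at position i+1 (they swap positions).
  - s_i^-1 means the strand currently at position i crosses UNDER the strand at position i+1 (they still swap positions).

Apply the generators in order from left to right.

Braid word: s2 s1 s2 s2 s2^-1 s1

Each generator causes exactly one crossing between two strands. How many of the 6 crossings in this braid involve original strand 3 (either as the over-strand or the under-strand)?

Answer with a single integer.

Gen 1: crossing 2x3. Involves strand 3? yes. Count so far: 1
Gen 2: crossing 1x3. Involves strand 3? yes. Count so far: 2
Gen 3: crossing 1x2. Involves strand 3? no. Count so far: 2
Gen 4: crossing 2x1. Involves strand 3? no. Count so far: 2
Gen 5: crossing 1x2. Involves strand 3? no. Count so far: 2
Gen 6: crossing 3x2. Involves strand 3? yes. Count so far: 3

Answer: 3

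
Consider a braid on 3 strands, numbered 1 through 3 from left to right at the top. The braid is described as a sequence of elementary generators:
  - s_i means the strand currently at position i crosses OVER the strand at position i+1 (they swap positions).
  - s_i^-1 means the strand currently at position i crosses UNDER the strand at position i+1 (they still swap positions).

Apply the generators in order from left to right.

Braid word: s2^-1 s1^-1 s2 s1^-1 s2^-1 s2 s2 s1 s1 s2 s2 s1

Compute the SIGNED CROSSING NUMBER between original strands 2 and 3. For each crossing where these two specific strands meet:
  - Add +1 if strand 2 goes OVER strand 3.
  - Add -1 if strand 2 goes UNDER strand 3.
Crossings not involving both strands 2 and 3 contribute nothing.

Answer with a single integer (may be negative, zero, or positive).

Answer: 0

Derivation:
Gen 1: 2 under 3. Both 2&3? yes. Contrib: -1. Sum: -1
Gen 2: crossing 1x3. Both 2&3? no. Sum: -1
Gen 3: crossing 1x2. Both 2&3? no. Sum: -1
Gen 4: 3 under 2. Both 2&3? yes. Contrib: +1. Sum: 0
Gen 5: crossing 3x1. Both 2&3? no. Sum: 0
Gen 6: crossing 1x3. Both 2&3? no. Sum: 0
Gen 7: crossing 3x1. Both 2&3? no. Sum: 0
Gen 8: crossing 2x1. Both 2&3? no. Sum: 0
Gen 9: crossing 1x2. Both 2&3? no. Sum: 0
Gen 10: crossing 1x3. Both 2&3? no. Sum: 0
Gen 11: crossing 3x1. Both 2&3? no. Sum: 0
Gen 12: crossing 2x1. Both 2&3? no. Sum: 0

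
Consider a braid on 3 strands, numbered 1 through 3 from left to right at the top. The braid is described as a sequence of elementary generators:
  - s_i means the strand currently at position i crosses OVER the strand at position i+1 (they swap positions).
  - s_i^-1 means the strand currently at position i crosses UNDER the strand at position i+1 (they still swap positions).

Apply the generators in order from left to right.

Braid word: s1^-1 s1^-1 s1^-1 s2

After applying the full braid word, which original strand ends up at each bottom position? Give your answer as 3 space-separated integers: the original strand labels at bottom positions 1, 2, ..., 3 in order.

Gen 1 (s1^-1): strand 1 crosses under strand 2. Perm now: [2 1 3]
Gen 2 (s1^-1): strand 2 crosses under strand 1. Perm now: [1 2 3]
Gen 3 (s1^-1): strand 1 crosses under strand 2. Perm now: [2 1 3]
Gen 4 (s2): strand 1 crosses over strand 3. Perm now: [2 3 1]

Answer: 2 3 1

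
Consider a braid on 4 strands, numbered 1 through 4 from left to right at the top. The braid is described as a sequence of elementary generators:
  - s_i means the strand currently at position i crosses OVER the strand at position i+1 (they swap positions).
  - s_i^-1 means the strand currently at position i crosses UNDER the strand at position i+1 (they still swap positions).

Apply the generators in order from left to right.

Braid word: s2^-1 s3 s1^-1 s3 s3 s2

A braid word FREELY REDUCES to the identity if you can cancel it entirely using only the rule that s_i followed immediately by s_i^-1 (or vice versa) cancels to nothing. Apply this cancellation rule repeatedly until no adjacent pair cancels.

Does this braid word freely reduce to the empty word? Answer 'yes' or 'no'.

Answer: no

Derivation:
Gen 1 (s2^-1): push. Stack: [s2^-1]
Gen 2 (s3): push. Stack: [s2^-1 s3]
Gen 3 (s1^-1): push. Stack: [s2^-1 s3 s1^-1]
Gen 4 (s3): push. Stack: [s2^-1 s3 s1^-1 s3]
Gen 5 (s3): push. Stack: [s2^-1 s3 s1^-1 s3 s3]
Gen 6 (s2): push. Stack: [s2^-1 s3 s1^-1 s3 s3 s2]
Reduced word: s2^-1 s3 s1^-1 s3 s3 s2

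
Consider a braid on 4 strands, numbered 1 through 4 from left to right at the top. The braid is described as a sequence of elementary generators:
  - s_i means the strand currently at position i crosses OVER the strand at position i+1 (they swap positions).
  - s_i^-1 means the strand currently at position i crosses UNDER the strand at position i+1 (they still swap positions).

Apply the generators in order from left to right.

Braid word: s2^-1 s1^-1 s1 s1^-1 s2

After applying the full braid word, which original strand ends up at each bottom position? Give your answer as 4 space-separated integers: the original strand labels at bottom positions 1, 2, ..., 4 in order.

Gen 1 (s2^-1): strand 2 crosses under strand 3. Perm now: [1 3 2 4]
Gen 2 (s1^-1): strand 1 crosses under strand 3. Perm now: [3 1 2 4]
Gen 3 (s1): strand 3 crosses over strand 1. Perm now: [1 3 2 4]
Gen 4 (s1^-1): strand 1 crosses under strand 3. Perm now: [3 1 2 4]
Gen 5 (s2): strand 1 crosses over strand 2. Perm now: [3 2 1 4]

Answer: 3 2 1 4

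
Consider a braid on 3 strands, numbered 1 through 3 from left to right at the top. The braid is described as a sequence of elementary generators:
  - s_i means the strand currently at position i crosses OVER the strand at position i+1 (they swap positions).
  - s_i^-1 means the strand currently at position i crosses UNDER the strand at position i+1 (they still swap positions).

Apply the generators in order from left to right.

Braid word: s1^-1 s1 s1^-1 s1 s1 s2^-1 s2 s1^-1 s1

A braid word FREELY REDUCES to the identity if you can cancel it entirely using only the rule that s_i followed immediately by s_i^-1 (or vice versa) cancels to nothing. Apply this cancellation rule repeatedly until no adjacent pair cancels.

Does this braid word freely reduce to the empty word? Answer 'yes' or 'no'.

Gen 1 (s1^-1): push. Stack: [s1^-1]
Gen 2 (s1): cancels prior s1^-1. Stack: []
Gen 3 (s1^-1): push. Stack: [s1^-1]
Gen 4 (s1): cancels prior s1^-1. Stack: []
Gen 5 (s1): push. Stack: [s1]
Gen 6 (s2^-1): push. Stack: [s1 s2^-1]
Gen 7 (s2): cancels prior s2^-1. Stack: [s1]
Gen 8 (s1^-1): cancels prior s1. Stack: []
Gen 9 (s1): push. Stack: [s1]
Reduced word: s1

Answer: no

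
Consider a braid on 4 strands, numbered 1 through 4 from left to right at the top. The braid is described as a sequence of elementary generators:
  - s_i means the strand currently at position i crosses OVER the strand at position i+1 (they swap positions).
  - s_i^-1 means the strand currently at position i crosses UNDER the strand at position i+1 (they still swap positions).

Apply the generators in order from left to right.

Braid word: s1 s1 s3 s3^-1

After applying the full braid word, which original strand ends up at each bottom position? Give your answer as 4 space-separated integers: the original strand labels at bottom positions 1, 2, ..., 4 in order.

Gen 1 (s1): strand 1 crosses over strand 2. Perm now: [2 1 3 4]
Gen 2 (s1): strand 2 crosses over strand 1. Perm now: [1 2 3 4]
Gen 3 (s3): strand 3 crosses over strand 4. Perm now: [1 2 4 3]
Gen 4 (s3^-1): strand 4 crosses under strand 3. Perm now: [1 2 3 4]

Answer: 1 2 3 4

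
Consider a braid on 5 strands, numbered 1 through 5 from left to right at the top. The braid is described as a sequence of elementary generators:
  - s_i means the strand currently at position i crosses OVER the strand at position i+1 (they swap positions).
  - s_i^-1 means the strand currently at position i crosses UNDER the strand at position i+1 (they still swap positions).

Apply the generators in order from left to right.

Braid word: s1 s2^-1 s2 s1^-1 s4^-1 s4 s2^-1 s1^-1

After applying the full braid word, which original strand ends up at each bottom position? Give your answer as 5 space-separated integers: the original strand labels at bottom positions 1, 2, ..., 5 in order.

Gen 1 (s1): strand 1 crosses over strand 2. Perm now: [2 1 3 4 5]
Gen 2 (s2^-1): strand 1 crosses under strand 3. Perm now: [2 3 1 4 5]
Gen 3 (s2): strand 3 crosses over strand 1. Perm now: [2 1 3 4 5]
Gen 4 (s1^-1): strand 2 crosses under strand 1. Perm now: [1 2 3 4 5]
Gen 5 (s4^-1): strand 4 crosses under strand 5. Perm now: [1 2 3 5 4]
Gen 6 (s4): strand 5 crosses over strand 4. Perm now: [1 2 3 4 5]
Gen 7 (s2^-1): strand 2 crosses under strand 3. Perm now: [1 3 2 4 5]
Gen 8 (s1^-1): strand 1 crosses under strand 3. Perm now: [3 1 2 4 5]

Answer: 3 1 2 4 5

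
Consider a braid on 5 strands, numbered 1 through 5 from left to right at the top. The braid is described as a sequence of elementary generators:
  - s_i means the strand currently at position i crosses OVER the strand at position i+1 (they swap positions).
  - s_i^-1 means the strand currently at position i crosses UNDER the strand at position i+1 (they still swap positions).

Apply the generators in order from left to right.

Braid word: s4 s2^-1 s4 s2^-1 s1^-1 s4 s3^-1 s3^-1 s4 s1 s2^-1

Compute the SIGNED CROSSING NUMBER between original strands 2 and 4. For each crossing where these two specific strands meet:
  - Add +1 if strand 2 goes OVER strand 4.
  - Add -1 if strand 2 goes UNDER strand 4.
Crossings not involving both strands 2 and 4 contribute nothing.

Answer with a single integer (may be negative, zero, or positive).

Gen 1: crossing 4x5. Both 2&4? no. Sum: 0
Gen 2: crossing 2x3. Both 2&4? no. Sum: 0
Gen 3: crossing 5x4. Both 2&4? no. Sum: 0
Gen 4: crossing 3x2. Both 2&4? no. Sum: 0
Gen 5: crossing 1x2. Both 2&4? no. Sum: 0
Gen 6: crossing 4x5. Both 2&4? no. Sum: 0
Gen 7: crossing 3x5. Both 2&4? no. Sum: 0
Gen 8: crossing 5x3. Both 2&4? no. Sum: 0
Gen 9: crossing 5x4. Both 2&4? no. Sum: 0
Gen 10: crossing 2x1. Both 2&4? no. Sum: 0
Gen 11: crossing 2x3. Both 2&4? no. Sum: 0

Answer: 0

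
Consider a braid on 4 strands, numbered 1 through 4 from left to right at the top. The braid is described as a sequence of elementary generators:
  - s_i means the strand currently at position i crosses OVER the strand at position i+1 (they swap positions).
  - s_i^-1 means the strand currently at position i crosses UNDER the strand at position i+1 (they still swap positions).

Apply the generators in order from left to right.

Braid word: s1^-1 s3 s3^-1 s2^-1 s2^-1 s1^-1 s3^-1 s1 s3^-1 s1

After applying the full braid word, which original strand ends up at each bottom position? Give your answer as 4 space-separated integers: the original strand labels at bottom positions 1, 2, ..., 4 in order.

Gen 1 (s1^-1): strand 1 crosses under strand 2. Perm now: [2 1 3 4]
Gen 2 (s3): strand 3 crosses over strand 4. Perm now: [2 1 4 3]
Gen 3 (s3^-1): strand 4 crosses under strand 3. Perm now: [2 1 3 4]
Gen 4 (s2^-1): strand 1 crosses under strand 3. Perm now: [2 3 1 4]
Gen 5 (s2^-1): strand 3 crosses under strand 1. Perm now: [2 1 3 4]
Gen 6 (s1^-1): strand 2 crosses under strand 1. Perm now: [1 2 3 4]
Gen 7 (s3^-1): strand 3 crosses under strand 4. Perm now: [1 2 4 3]
Gen 8 (s1): strand 1 crosses over strand 2. Perm now: [2 1 4 3]
Gen 9 (s3^-1): strand 4 crosses under strand 3. Perm now: [2 1 3 4]
Gen 10 (s1): strand 2 crosses over strand 1. Perm now: [1 2 3 4]

Answer: 1 2 3 4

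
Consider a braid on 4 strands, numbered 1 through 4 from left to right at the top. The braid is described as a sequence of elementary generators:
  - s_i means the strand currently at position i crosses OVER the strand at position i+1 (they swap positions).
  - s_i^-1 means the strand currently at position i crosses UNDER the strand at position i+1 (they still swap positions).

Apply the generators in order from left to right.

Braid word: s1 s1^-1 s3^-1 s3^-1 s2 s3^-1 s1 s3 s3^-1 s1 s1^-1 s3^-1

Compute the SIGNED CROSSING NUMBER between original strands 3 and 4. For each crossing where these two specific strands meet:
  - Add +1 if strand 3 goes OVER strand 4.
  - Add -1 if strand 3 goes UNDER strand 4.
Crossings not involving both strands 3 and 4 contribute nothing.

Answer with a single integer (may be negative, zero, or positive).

Answer: 0

Derivation:
Gen 1: crossing 1x2. Both 3&4? no. Sum: 0
Gen 2: crossing 2x1. Both 3&4? no. Sum: 0
Gen 3: 3 under 4. Both 3&4? yes. Contrib: -1. Sum: -1
Gen 4: 4 under 3. Both 3&4? yes. Contrib: +1. Sum: 0
Gen 5: crossing 2x3. Both 3&4? no. Sum: 0
Gen 6: crossing 2x4. Both 3&4? no. Sum: 0
Gen 7: crossing 1x3. Both 3&4? no. Sum: 0
Gen 8: crossing 4x2. Both 3&4? no. Sum: 0
Gen 9: crossing 2x4. Both 3&4? no. Sum: 0
Gen 10: crossing 3x1. Both 3&4? no. Sum: 0
Gen 11: crossing 1x3. Both 3&4? no. Sum: 0
Gen 12: crossing 4x2. Both 3&4? no. Sum: 0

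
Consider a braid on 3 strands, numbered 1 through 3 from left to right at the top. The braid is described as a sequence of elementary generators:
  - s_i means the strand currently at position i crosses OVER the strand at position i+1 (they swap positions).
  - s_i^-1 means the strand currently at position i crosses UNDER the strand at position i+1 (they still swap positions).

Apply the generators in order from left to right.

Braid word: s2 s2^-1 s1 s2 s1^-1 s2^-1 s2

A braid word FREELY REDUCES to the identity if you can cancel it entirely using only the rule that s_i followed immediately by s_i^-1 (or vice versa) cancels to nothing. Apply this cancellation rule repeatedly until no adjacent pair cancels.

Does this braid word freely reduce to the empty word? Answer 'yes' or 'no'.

Answer: no

Derivation:
Gen 1 (s2): push. Stack: [s2]
Gen 2 (s2^-1): cancels prior s2. Stack: []
Gen 3 (s1): push. Stack: [s1]
Gen 4 (s2): push. Stack: [s1 s2]
Gen 5 (s1^-1): push. Stack: [s1 s2 s1^-1]
Gen 6 (s2^-1): push. Stack: [s1 s2 s1^-1 s2^-1]
Gen 7 (s2): cancels prior s2^-1. Stack: [s1 s2 s1^-1]
Reduced word: s1 s2 s1^-1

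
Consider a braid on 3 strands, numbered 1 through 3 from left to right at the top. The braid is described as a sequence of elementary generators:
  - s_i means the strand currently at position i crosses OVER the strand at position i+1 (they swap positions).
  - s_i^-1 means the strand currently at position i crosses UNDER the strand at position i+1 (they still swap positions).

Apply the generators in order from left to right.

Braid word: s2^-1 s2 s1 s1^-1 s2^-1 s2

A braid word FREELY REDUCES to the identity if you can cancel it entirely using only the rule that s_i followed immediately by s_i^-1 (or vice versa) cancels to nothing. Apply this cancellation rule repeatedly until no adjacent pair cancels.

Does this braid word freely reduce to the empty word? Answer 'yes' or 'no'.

Gen 1 (s2^-1): push. Stack: [s2^-1]
Gen 2 (s2): cancels prior s2^-1. Stack: []
Gen 3 (s1): push. Stack: [s1]
Gen 4 (s1^-1): cancels prior s1. Stack: []
Gen 5 (s2^-1): push. Stack: [s2^-1]
Gen 6 (s2): cancels prior s2^-1. Stack: []
Reduced word: (empty)

Answer: yes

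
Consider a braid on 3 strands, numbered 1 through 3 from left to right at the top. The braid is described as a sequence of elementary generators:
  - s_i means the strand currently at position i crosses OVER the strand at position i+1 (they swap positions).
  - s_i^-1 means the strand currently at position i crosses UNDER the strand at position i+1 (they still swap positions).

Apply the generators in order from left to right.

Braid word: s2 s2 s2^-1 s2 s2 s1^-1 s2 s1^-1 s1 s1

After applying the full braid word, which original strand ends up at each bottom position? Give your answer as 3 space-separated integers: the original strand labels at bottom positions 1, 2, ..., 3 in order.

Gen 1 (s2): strand 2 crosses over strand 3. Perm now: [1 3 2]
Gen 2 (s2): strand 3 crosses over strand 2. Perm now: [1 2 3]
Gen 3 (s2^-1): strand 2 crosses under strand 3. Perm now: [1 3 2]
Gen 4 (s2): strand 3 crosses over strand 2. Perm now: [1 2 3]
Gen 5 (s2): strand 2 crosses over strand 3. Perm now: [1 3 2]
Gen 6 (s1^-1): strand 1 crosses under strand 3. Perm now: [3 1 2]
Gen 7 (s2): strand 1 crosses over strand 2. Perm now: [3 2 1]
Gen 8 (s1^-1): strand 3 crosses under strand 2. Perm now: [2 3 1]
Gen 9 (s1): strand 2 crosses over strand 3. Perm now: [3 2 1]
Gen 10 (s1): strand 3 crosses over strand 2. Perm now: [2 3 1]

Answer: 2 3 1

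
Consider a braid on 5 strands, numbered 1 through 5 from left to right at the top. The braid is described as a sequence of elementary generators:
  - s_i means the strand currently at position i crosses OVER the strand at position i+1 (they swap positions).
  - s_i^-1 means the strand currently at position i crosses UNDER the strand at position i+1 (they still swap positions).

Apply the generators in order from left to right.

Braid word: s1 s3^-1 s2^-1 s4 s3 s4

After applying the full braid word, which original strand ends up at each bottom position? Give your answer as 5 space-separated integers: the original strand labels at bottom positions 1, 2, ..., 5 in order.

Answer: 2 4 5 3 1

Derivation:
Gen 1 (s1): strand 1 crosses over strand 2. Perm now: [2 1 3 4 5]
Gen 2 (s3^-1): strand 3 crosses under strand 4. Perm now: [2 1 4 3 5]
Gen 3 (s2^-1): strand 1 crosses under strand 4. Perm now: [2 4 1 3 5]
Gen 4 (s4): strand 3 crosses over strand 5. Perm now: [2 4 1 5 3]
Gen 5 (s3): strand 1 crosses over strand 5. Perm now: [2 4 5 1 3]
Gen 6 (s4): strand 1 crosses over strand 3. Perm now: [2 4 5 3 1]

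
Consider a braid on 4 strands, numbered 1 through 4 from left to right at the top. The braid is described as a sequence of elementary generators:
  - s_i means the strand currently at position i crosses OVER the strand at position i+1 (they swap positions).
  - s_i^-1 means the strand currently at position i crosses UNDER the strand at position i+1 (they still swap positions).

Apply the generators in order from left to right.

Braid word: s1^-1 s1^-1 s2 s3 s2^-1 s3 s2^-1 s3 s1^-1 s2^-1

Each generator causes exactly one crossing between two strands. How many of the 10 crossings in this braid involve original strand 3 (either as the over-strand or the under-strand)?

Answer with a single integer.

Gen 1: crossing 1x2. Involves strand 3? no. Count so far: 0
Gen 2: crossing 2x1. Involves strand 3? no. Count so far: 0
Gen 3: crossing 2x3. Involves strand 3? yes. Count so far: 1
Gen 4: crossing 2x4. Involves strand 3? no. Count so far: 1
Gen 5: crossing 3x4. Involves strand 3? yes. Count so far: 2
Gen 6: crossing 3x2. Involves strand 3? yes. Count so far: 3
Gen 7: crossing 4x2. Involves strand 3? no. Count so far: 3
Gen 8: crossing 4x3. Involves strand 3? yes. Count so far: 4
Gen 9: crossing 1x2. Involves strand 3? no. Count so far: 4
Gen 10: crossing 1x3. Involves strand 3? yes. Count so far: 5

Answer: 5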